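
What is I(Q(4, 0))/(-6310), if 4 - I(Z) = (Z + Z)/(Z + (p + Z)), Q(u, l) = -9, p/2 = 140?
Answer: -533/826610 ≈ -0.00064480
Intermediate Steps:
p = 280 (p = 2*140 = 280)
I(Z) = 4 - 2*Z/(280 + 2*Z) (I(Z) = 4 - (Z + Z)/(Z + (280 + Z)) = 4 - 2*Z/(280 + 2*Z))
I(Q(4, 0))/(-6310) = ((560 + 3*(-9))/(140 - 9))/(-6310) = ((560 - 27)/131)*(-1/6310) = ((1/131)*533)*(-1/6310) = (533/131)*(-1/6310) = -533/826610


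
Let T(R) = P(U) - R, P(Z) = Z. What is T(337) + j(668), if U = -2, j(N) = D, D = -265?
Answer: -604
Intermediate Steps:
j(N) = -265
T(R) = -2 - R
T(337) + j(668) = (-2 - 1*337) - 265 = (-2 - 337) - 265 = -339 - 265 = -604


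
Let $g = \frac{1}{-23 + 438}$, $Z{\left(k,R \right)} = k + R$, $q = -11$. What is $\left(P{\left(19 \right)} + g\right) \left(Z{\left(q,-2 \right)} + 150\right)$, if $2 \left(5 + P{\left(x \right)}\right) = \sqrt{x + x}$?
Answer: $- \frac{284138}{415} + \frac{137 \sqrt{38}}{2} \approx -262.41$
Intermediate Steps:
$P{\left(x \right)} = -5 + \frac{\sqrt{2} \sqrt{x}}{2}$ ($P{\left(x \right)} = -5 + \frac{\sqrt{x + x}}{2} = -5 + \frac{\sqrt{2 x}}{2} = -5 + \frac{\sqrt{2} \sqrt{x}}{2}$)
$Z{\left(k,R \right)} = R + k$
$g = \frac{1}{415} \approx 0.0024096$
$\left(P{\left(19 \right)} + g\right) \left(Z{\left(q,-2 \right)} + 150\right) = \left(\left(-5 + \frac{\sqrt{2} \sqrt{19}}{2}\right) + \frac{1}{415}\right) \left(\left(-2 - 11\right) + 150\right) = \left(\left(-5 + \frac{\sqrt{38}}{2}\right) + \frac{1}{415}\right) \left(-13 + 150\right) = \left(- \frac{2074}{415} + \frac{\sqrt{38}}{2}\right) 137 = - \frac{284138}{415} + \frac{137 \sqrt{38}}{2}$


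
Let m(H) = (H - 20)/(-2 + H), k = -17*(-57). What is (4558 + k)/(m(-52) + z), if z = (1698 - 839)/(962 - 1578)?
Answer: -10213896/113 ≈ -90389.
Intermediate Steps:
k = 969
z = -859/616 (z = 859/(-616) = 859*(-1/616) = -859/616 ≈ -1.3945)
m(H) = (-20 + H)/(-2 + H)
(4558 + k)/(m(-52) + z) = (4558 + 969)/((-20 - 52)/(-2 - 52) - 859/616) = 5527/(-72/(-54) - 859/616) = 5527/(-1/54*(-72) - 859/616) = 5527/(4/3 - 859/616) = 5527/(-113/1848) = 5527*(-1848/113) = -10213896/113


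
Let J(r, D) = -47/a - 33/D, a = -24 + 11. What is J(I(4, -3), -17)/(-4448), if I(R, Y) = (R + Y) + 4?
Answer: -307/245752 ≈ -0.0012492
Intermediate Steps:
I(R, Y) = 4 + R + Y
a = -13
J(r, D) = 47/13 - 33/D (J(r, D) = -47/(-13) - 33/D = -47*(-1/13) - 33/D = 47/13 - 33/D)
J(I(4, -3), -17)/(-4448) = (47/13 - 33/(-17))/(-4448) = (47/13 - 33*(-1/17))*(-1/4448) = (47/13 + 33/17)*(-1/4448) = (1228/221)*(-1/4448) = -307/245752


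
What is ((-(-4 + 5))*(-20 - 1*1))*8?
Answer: 168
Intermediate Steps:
((-(-4 + 5))*(-20 - 1*1))*8 = ((-1*1)*(-20 - 1))*8 = -1*(-21)*8 = 21*8 = 168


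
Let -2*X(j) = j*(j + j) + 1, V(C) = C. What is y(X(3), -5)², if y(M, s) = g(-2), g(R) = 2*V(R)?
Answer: 16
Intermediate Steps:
X(j) = -½ - j² (X(j) = -(j*(j + j) + 1)/2 = -(j*(2*j) + 1)/2 = -(2*j² + 1)/2 = -(1 + 2*j²)/2 = -½ - j²)
g(R) = 2*R
y(M, s) = -4 (y(M, s) = 2*(-2) = -4)
y(X(3), -5)² = (-4)² = 16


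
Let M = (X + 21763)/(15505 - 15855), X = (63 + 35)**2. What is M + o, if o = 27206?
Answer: 1355819/50 ≈ 27116.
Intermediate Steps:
X = 9604 (X = 98**2 = 9604)
M = -4481/50 (M = (9604 + 21763)/(15505 - 15855) = 31367/(-350) = 31367*(-1/350) = -4481/50 ≈ -89.620)
M + o = -4481/50 + 27206 = 1355819/50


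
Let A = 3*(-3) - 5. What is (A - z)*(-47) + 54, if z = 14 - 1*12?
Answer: 806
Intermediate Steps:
A = -14 (A = -9 - 5 = -14)
z = 2 (z = 14 - 12 = 2)
(A - z)*(-47) + 54 = (-14 - 1*2)*(-47) + 54 = (-14 - 2)*(-47) + 54 = -16*(-47) + 54 = 752 + 54 = 806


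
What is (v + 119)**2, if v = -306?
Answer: 34969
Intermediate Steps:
(v + 119)**2 = (-306 + 119)**2 = (-187)**2 = 34969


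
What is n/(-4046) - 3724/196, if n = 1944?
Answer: -39409/2023 ≈ -19.480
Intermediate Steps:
n/(-4046) - 3724/196 = 1944/(-4046) - 3724/196 = 1944*(-1/4046) - 3724*1/196 = -972/2023 - 19 = -39409/2023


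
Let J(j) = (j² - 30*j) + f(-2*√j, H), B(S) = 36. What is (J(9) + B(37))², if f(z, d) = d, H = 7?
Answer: 21316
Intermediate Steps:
J(j) = 7 + j² - 30*j (J(j) = (j² - 30*j) + 7 = 7 + j² - 30*j)
(J(9) + B(37))² = ((7 + 9² - 30*9) + 36)² = ((7 + 81 - 270) + 36)² = (-182 + 36)² = (-146)² = 21316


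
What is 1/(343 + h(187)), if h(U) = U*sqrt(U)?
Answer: -343/6421554 + 187*sqrt(187)/6421554 ≈ 0.00034481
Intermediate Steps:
h(U) = U**(3/2)
1/(343 + h(187)) = 1/(343 + 187**(3/2)) = 1/(343 + 187*sqrt(187))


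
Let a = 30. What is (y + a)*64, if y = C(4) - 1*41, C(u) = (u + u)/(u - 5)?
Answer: -1216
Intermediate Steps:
C(u) = 2*u/(-5 + u) (C(u) = (2*u)/(-5 + u) = 2*u/(-5 + u))
y = -49 (y = 2*4/(-5 + 4) - 1*41 = 2*4/(-1) - 41 = 2*4*(-1) - 41 = -8 - 41 = -49)
(y + a)*64 = (-49 + 30)*64 = -19*64 = -1216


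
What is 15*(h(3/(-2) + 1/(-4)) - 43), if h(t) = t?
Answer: -2685/4 ≈ -671.25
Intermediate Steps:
15*(h(3/(-2) + 1/(-4)) - 43) = 15*((3/(-2) + 1/(-4)) - 43) = 15*((3*(-½) + 1*(-¼)) - 43) = 15*((-3/2 - ¼) - 43) = 15*(-7/4 - 43) = 15*(-179/4) = -2685/4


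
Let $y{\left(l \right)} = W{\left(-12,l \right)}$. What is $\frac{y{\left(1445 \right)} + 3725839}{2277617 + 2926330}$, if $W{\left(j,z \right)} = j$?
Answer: $\frac{532261}{743421} \approx 0.71596$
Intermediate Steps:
$y{\left(l \right)} = -12$
$\frac{y{\left(1445 \right)} + 3725839}{2277617 + 2926330} = \frac{-12 + 3725839}{2277617 + 2926330} = \frac{3725827}{5203947} = 3725827 \cdot \frac{1}{5203947} = \frac{532261}{743421}$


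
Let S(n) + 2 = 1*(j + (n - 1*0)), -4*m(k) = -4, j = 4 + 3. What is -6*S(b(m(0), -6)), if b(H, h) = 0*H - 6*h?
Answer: -246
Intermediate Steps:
j = 7
m(k) = 1 (m(k) = -¼*(-4) = 1)
b(H, h) = -6*h (b(H, h) = 0 - 6*h = -6*h)
S(n) = 5 + n (S(n) = -2 + 1*(7 + (n - 1*0)) = -2 + 1*(7 + (n + 0)) = -2 + 1*(7 + n) = -2 + (7 + n) = 5 + n)
-6*S(b(m(0), -6)) = -6*(5 - 6*(-6)) = -6*(5 + 36) = -6*41 = -246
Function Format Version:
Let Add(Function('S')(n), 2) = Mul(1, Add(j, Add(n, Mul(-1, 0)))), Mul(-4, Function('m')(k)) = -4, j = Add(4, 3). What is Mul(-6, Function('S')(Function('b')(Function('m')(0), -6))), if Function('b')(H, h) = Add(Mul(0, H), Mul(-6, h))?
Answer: -246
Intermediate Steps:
j = 7
Function('m')(k) = 1 (Function('m')(k) = Mul(Rational(-1, 4), -4) = 1)
Function('b')(H, h) = Mul(-6, h) (Function('b')(H, h) = Add(0, Mul(-6, h)) = Mul(-6, h))
Function('S')(n) = Add(5, n) (Function('S')(n) = Add(-2, Mul(1, Add(7, Add(n, Mul(-1, 0))))) = Add(-2, Mul(1, Add(7, Add(n, 0)))) = Add(-2, Mul(1, Add(7, n))) = Add(-2, Add(7, n)) = Add(5, n))
Mul(-6, Function('S')(Function('b')(Function('m')(0), -6))) = Mul(-6, Add(5, Mul(-6, -6))) = Mul(-6, Add(5, 36)) = Mul(-6, 41) = -246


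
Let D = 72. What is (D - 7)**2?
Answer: 4225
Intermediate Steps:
(D - 7)**2 = (72 - 7)**2 = 65**2 = 4225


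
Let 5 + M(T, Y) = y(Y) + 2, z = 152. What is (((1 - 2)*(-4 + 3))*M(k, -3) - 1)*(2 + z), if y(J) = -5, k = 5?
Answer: -1386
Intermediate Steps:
M(T, Y) = -8 (M(T, Y) = -5 + (-5 + 2) = -5 - 3 = -8)
(((1 - 2)*(-4 + 3))*M(k, -3) - 1)*(2 + z) = (((1 - 2)*(-4 + 3))*(-8) - 1)*(2 + 152) = (-1*(-1)*(-8) - 1)*154 = (1*(-8) - 1)*154 = (-8 - 1)*154 = -9*154 = -1386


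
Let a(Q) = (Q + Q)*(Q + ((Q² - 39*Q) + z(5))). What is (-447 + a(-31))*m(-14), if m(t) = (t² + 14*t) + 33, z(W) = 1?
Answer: -4393191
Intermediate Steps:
m(t) = 33 + t² + 14*t
a(Q) = 2*Q*(1 + Q² - 38*Q) (a(Q) = (Q + Q)*(Q + ((Q² - 39*Q) + 1)) = (2*Q)*(Q + (1 + Q² - 39*Q)) = (2*Q)*(1 + Q² - 38*Q) = 2*Q*(1 + Q² - 38*Q))
(-447 + a(-31))*m(-14) = (-447 + 2*(-31)*(1 + (-31)² - 38*(-31)))*(33 + (-14)² + 14*(-14)) = (-447 + 2*(-31)*(1 + 961 + 1178))*(33 + 196 - 196) = (-447 + 2*(-31)*2140)*33 = (-447 - 132680)*33 = -133127*33 = -4393191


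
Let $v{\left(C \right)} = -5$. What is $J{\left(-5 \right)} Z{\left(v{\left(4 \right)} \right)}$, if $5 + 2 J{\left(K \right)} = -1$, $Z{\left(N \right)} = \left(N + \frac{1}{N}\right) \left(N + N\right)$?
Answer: $-156$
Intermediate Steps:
$Z{\left(N \right)} = 2 N \left(N + \frac{1}{N}\right)$ ($Z{\left(N \right)} = \left(N + \frac{1}{N}\right) 2 N = 2 N \left(N + \frac{1}{N}\right)$)
$J{\left(K \right)} = -3$ ($J{\left(K \right)} = - \frac{5}{2} + \frac{1}{2} \left(-1\right) = - \frac{5}{2} - \frac{1}{2} = -3$)
$J{\left(-5 \right)} Z{\left(v{\left(4 \right)} \right)} = - 3 \left(2 + 2 \left(-5\right)^{2}\right) = - 3 \left(2 + 2 \cdot 25\right) = - 3 \left(2 + 50\right) = \left(-3\right) 52 = -156$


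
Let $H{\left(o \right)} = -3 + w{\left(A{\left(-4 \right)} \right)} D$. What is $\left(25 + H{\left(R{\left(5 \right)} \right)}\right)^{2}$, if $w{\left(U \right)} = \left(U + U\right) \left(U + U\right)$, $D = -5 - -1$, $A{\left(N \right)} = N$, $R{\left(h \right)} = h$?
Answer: $54756$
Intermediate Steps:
$D = -4$ ($D = -5 + 1 = -4$)
$w{\left(U \right)} = 4 U^{2}$ ($w{\left(U \right)} = 2 U 2 U = 4 U^{2}$)
$H{\left(o \right)} = -259$ ($H{\left(o \right)} = -3 + 4 \left(-4\right)^{2} \left(-4\right) = -3 + 4 \cdot 16 \left(-4\right) = -3 + 64 \left(-4\right) = -3 - 256 = -259$)
$\left(25 + H{\left(R{\left(5 \right)} \right)}\right)^{2} = \left(25 - 259\right)^{2} = \left(-234\right)^{2} = 54756$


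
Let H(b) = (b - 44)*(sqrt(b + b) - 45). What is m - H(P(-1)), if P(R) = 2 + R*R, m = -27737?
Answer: -29582 + 41*sqrt(6) ≈ -29482.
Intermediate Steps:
P(R) = 2 + R**2
H(b) = (-45 + sqrt(2)*sqrt(b))*(-44 + b) (H(b) = (-44 + b)*(sqrt(2*b) - 45) = (-44 + b)*(sqrt(2)*sqrt(b) - 45) = (-44 + b)*(-45 + sqrt(2)*sqrt(b)) = (-45 + sqrt(2)*sqrt(b))*(-44 + b))
m - H(P(-1)) = -27737 - (1980 - 45*(2 + (-1)**2) + sqrt(2)*(2 + (-1)**2)**(3/2) - 44*sqrt(2)*sqrt(2 + (-1)**2)) = -27737 - (1980 - 45*(2 + 1) + sqrt(2)*(2 + 1)**(3/2) - 44*sqrt(2)*sqrt(2 + 1)) = -27737 - (1980 - 45*3 + sqrt(2)*3**(3/2) - 44*sqrt(2)*sqrt(3)) = -27737 - (1980 - 135 + sqrt(2)*(3*sqrt(3)) - 44*sqrt(6)) = -27737 - (1980 - 135 + 3*sqrt(6) - 44*sqrt(6)) = -27737 - (1845 - 41*sqrt(6)) = -27737 + (-1845 + 41*sqrt(6)) = -29582 + 41*sqrt(6)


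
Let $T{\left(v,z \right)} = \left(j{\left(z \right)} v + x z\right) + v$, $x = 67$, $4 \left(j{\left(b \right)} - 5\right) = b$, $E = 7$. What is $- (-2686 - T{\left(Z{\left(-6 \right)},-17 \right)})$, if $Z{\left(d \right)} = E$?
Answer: $\frac{6237}{4} \approx 1559.3$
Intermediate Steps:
$Z{\left(d \right)} = 7$
$j{\left(b \right)} = 5 + \frac{b}{4}$
$T{\left(v,z \right)} = v + 67 z + v \left(5 + \frac{z}{4}\right)$ ($T{\left(v,z \right)} = \left(\left(5 + \frac{z}{4}\right) v + 67 z\right) + v = \left(v \left(5 + \frac{z}{4}\right) + 67 z\right) + v = \left(67 z + v \left(5 + \frac{z}{4}\right)\right) + v = v + 67 z + v \left(5 + \frac{z}{4}\right)$)
$- (-2686 - T{\left(Z{\left(-6 \right)},-17 \right)}) = - (-2686 - \left(6 \cdot 7 + 67 \left(-17\right) + \frac{1}{4} \cdot 7 \left(-17\right)\right)) = - (-2686 - \left(42 - 1139 - \frac{119}{4}\right)) = - (-2686 - - \frac{4507}{4}) = - (-2686 + \frac{4507}{4}) = \left(-1\right) \left(- \frac{6237}{4}\right) = \frac{6237}{4}$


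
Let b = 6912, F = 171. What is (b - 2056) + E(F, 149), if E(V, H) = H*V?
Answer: 30335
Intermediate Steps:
(b - 2056) + E(F, 149) = (6912 - 2056) + 149*171 = 4856 + 25479 = 30335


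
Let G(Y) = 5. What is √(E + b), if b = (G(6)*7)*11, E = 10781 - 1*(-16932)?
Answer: 3*√3122 ≈ 167.62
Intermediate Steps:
E = 27713 (E = 10781 + 16932 = 27713)
b = 385 (b = (5*7)*11 = 35*11 = 385)
√(E + b) = √(27713 + 385) = √28098 = 3*√3122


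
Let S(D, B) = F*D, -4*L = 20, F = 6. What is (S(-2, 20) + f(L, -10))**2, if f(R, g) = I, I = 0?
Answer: 144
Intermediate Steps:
L = -5 (L = -1/4*20 = -5)
f(R, g) = 0
S(D, B) = 6*D
(S(-2, 20) + f(L, -10))**2 = (6*(-2) + 0)**2 = (-12 + 0)**2 = (-12)**2 = 144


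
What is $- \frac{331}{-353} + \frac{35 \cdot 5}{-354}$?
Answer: $\frac{55399}{124962} \approx 0.44333$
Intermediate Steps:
$- \frac{331}{-353} + \frac{35 \cdot 5}{-354} = \left(-331\right) \left(- \frac{1}{353}\right) + 175 \left(- \frac{1}{354}\right) = \frac{331}{353} - \frac{175}{354} = \frac{55399}{124962}$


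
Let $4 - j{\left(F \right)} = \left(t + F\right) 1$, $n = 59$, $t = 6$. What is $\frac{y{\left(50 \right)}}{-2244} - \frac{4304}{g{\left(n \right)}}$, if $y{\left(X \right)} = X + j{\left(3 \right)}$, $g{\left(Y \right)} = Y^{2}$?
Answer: $- \frac{3271607}{2603788} \approx -1.2565$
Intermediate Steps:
$j{\left(F \right)} = -2 - F$ ($j{\left(F \right)} = 4 - \left(6 + F\right) 1 = 4 - \left(6 + F\right) = -2 - F$)
$y{\left(X \right)} = -5 + X$ ($y{\left(X \right)} = X - 5 = -5 + X$)
$\frac{y{\left(50 \right)}}{-2244} - \frac{4304}{g{\left(n \right)}} = \frac{-5 + 50}{-2244} - \frac{4304}{59^{2}} = 45 \left(- \frac{1}{2244}\right) - \frac{4304}{3481} = - \frac{15}{748} - \frac{4304}{3481} = - \frac{3271607}{2603788}$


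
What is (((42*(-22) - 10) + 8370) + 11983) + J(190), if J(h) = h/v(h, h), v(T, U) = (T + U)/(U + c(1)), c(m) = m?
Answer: 39029/2 ≈ 19515.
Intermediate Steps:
v(T, U) = (T + U)/(1 + U) (v(T, U) = (T + U)/(U + 1) = (T + U)/(1 + U))
J(h) = 1/2 + h/2 (J(h) = h/(((h + h)/(1 + h))) = h/(((2*h)/(1 + h))) = h/((2*h/(1 + h))) = h*((1 + h)/(2*h)) = 1/2 + h/2)
(((42*(-22) - 10) + 8370) + 11983) + J(190) = (((42*(-22) - 10) + 8370) + 11983) + (1/2 + (1/2)*190) = (((-924 - 10) + 8370) + 11983) + (1/2 + 95) = ((-934 + 8370) + 11983) + 191/2 = (7436 + 11983) + 191/2 = 19419 + 191/2 = 39029/2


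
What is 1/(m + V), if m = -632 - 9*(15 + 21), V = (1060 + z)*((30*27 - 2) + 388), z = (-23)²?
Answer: 1/1899488 ≈ 5.2646e-7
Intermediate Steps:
z = 529
V = 1900444 (V = (1060 + 529)*((30*27 - 2) + 388) = 1589*((810 - 2) + 388) = 1589*(808 + 388) = 1589*1196 = 1900444)
m = -956 (m = -632 - 9*36 = -632 - 1*324 = -632 - 324 = -956)
1/(m + V) = 1/(-956 + 1900444) = 1/1899488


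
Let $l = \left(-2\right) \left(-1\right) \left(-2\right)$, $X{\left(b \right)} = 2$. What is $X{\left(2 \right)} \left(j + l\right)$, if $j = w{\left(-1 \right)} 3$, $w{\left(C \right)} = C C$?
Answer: $-2$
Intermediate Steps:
$w{\left(C \right)} = C^{2}$
$j = 3$ ($j = \left(-1\right)^{2} \cdot 3 = 1 \cdot 3 = 3$)
$l = -4$ ($l = 2 \left(-2\right) = -4$)
$X{\left(2 \right)} \left(j + l\right) = 2 \left(3 - 4\right) = 2 \left(-1\right) = -2$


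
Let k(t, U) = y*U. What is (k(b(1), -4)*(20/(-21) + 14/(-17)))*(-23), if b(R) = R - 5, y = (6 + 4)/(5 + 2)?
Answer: -583280/2499 ≈ -233.41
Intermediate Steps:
y = 10/7 ≈ 1.4286
b(R) = -5 + R
k(t, U) = 10*U/7
(k(b(1), -4)*(20/(-21) + 14/(-17)))*(-23) = (((10/7)*(-4))*(20/(-21) + 14/(-17)))*(-23) = -40*(20*(-1/21) + 14*(-1/17))/7*(-23) = -40*(-20/21 - 14/17)/7*(-23) = -40/7*(-634/357)*(-23) = (25360/2499)*(-23) = -583280/2499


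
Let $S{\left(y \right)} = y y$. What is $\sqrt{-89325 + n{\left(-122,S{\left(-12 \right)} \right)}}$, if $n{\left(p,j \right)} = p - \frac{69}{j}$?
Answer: $\frac{i \sqrt{12880437}}{12} \approx 299.08 i$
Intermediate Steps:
$S{\left(y \right)} = y^{2}$
$\sqrt{-89325 + n{\left(-122,S{\left(-12 \right)} \right)}} = \sqrt{-89325 - \left(122 + \frac{69}{\left(-12\right)^{2}}\right)} = \sqrt{-89325 - \left(122 + \frac{69}{144}\right)} = \sqrt{-89325 - \frac{5879}{48}} = \sqrt{- \frac{4293479}{48}} = \frac{i \sqrt{12880437}}{12}$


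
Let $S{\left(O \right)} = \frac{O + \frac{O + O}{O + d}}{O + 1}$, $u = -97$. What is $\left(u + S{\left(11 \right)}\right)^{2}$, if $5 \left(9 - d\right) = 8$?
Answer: $\frac{311910921}{33856} \approx 9212.9$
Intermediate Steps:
$d = \frac{37}{5}$ ($d = 9 - \frac{8}{5} = \frac{37}{5} \approx 7.4$)
$S{\left(O \right)} = \frac{O + \frac{2 O}{\frac{37}{5} + O}}{1 + O}$ ($S{\left(O \right)} = \frac{O + \frac{O + O}{O + \frac{37}{5}}}{O + 1} = \frac{O + \frac{2 O}{\frac{37}{5} + O}}{1 + O}$)
$\left(u + S{\left(11 \right)}\right)^{2} = \left(-97 + \frac{11 \left(47 + 5 \cdot 11\right)}{37 + 5 \cdot 11^{2} + 42 \cdot 11}\right)^{2} = \left(-97 + \frac{11 \left(47 + 55\right)}{37 + 5 \cdot 121 + 462}\right)^{2} = \left(-97 + 11 \frac{1}{37 + 605 + 462} \cdot 102\right)^{2} = \left(-97 + 11 \cdot \frac{1}{1104} \cdot 102\right)^{2} = \left(-97 + \frac{187}{184}\right)^{2} = \left(- \frac{17661}{184}\right)^{2} = \frac{311910921}{33856}$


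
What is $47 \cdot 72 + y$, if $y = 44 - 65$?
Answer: $3363$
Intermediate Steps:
$y = -21$ ($y = 44 - 65 = -21$)
$47 \cdot 72 + y = 47 \cdot 72 - 21 = 3384 - 21 = 3363$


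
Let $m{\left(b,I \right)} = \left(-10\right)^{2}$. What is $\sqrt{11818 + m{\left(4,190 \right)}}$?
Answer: $\sqrt{11918} \approx 109.17$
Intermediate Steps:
$m{\left(b,I \right)} = 100$
$\sqrt{11818 + m{\left(4,190 \right)}} = \sqrt{11818 + 100} = \sqrt{11918}$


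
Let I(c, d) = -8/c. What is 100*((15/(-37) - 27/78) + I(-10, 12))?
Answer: 2330/481 ≈ 4.8441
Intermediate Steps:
100*((15/(-37) - 27/78) + I(-10, 12)) = 100*((15/(-37) - 27/78) - 8/(-10)) = 100*((15*(-1/37) - 27*1/78) - 8*(-⅒)) = 100*((-15/37 - 9/26) + ⅘) = 100*(-723/962 + ⅘) = 100*(233/4810) = 2330/481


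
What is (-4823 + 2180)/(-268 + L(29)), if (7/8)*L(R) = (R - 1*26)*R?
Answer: 18501/1180 ≈ 15.679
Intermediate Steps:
L(R) = 8*R*(-26 + R)/7 (L(R) = 8*((R - 1*26)*R)/7 = 8*((R - 26)*R)/7 = 8*((-26 + R)*R)/7 = 8*(R*(-26 + R))/7 = 8*R*(-26 + R)/7)
(-4823 + 2180)/(-268 + L(29)) = (-4823 + 2180)/(-268 + (8/7)*29*(-26 + 29)) = -2643/(-268 + (8/7)*29*3) = -2643/(-268 + 696/7) = -2643/(-1180/7) = -2643*(-7/1180) = 18501/1180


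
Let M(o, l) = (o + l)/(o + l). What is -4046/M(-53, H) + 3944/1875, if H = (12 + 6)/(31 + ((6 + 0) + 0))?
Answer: -7582306/1875 ≈ -4043.9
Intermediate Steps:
H = 18/37 (H = 18/(31 + (6 + 0)) = 18/(31 + 6) = 18/37 ≈ 0.48649)
M(o, l) = 1 (M(o, l) = (l + o)/(l + o) = 1)
-4046/M(-53, H) + 3944/1875 = -4046/1 + 3944/1875 = -4046*1 + 3944*(1/1875) = -4046 + 3944/1875 = -7582306/1875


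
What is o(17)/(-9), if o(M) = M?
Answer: -17/9 ≈ -1.8889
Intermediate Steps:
o(17)/(-9) = 17/(-9) = -⅑*17 = -17/9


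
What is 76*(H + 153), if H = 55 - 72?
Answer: 10336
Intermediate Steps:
H = -17
76*(H + 153) = 76*(-17 + 153) = 76*136 = 10336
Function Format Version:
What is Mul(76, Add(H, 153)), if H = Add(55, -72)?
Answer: 10336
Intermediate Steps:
H = -17
Mul(76, Add(H, 153)) = Mul(76, Add(-17, 153)) = Mul(76, 136) = 10336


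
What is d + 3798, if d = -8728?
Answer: -4930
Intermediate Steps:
d + 3798 = -8728 + 3798 = -4930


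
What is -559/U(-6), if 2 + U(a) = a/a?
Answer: 559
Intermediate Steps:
U(a) = -1 (U(a) = -2 + a/a = -2 + 1 = -1)
-559/U(-6) = -559/(-1) = -559*(-1) = 559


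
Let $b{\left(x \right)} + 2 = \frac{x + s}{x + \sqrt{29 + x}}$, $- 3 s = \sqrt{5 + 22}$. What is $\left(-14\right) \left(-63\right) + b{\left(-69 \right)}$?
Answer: $\frac{4229641}{4801} + \frac{69 \sqrt{3}}{4801} + \frac{2 i \sqrt{30}}{4801} + \frac{138 i \sqrt{10}}{4801} \approx 881.02 + 0.093178 i$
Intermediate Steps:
$s = - \sqrt{3}$ ($s = - \frac{\sqrt{5 + 22}}{3} = - \frac{\sqrt{27}}{3} = - \frac{3 \sqrt{3}}{3} = - \sqrt{3} \approx -1.732$)
$b{\left(x \right)} = -2 + \frac{x - \sqrt{3}}{x + \sqrt{29 + x}}$
$\left(-14\right) \left(-63\right) + b{\left(-69 \right)} = \left(-14\right) \left(-63\right) + \frac{\left(-1\right) \left(-69\right) - \sqrt{3} - 2 \sqrt{29 - 69}}{-69 + \sqrt{29 - 69}} = 882 + \frac{69 - \sqrt{3} - 2 \sqrt{-40}}{-69 + \sqrt{-40}} = 882 + \frac{69 - \sqrt{3} - 2 \cdot 2 i \sqrt{10}}{-69 + 2 i \sqrt{10}} = 882 + \frac{69 - \sqrt{3} - 4 i \sqrt{10}}{-69 + 2 i \sqrt{10}}$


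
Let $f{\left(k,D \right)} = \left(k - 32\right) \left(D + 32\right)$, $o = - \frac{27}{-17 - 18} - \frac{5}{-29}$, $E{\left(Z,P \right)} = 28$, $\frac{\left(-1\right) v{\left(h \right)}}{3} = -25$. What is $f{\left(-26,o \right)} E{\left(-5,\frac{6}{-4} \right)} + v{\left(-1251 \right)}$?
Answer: $- \frac{267129}{5} \approx -53426.0$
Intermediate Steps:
$v{\left(h \right)} = 75$ ($v{\left(h \right)} = \left(-3\right) \left(-25\right) = 75$)
$o = \frac{958}{1015}$ ($o = - \frac{27}{-35} - - \frac{5}{29} = \left(-27\right) \left(- \frac{1}{35}\right) + \frac{5}{29} = \frac{27}{35} + \frac{5}{29} = \frac{958}{1015} \approx 0.94384$)
$f{\left(k,D \right)} = \left(-32 + k\right) \left(32 + D\right)$
$f{\left(-26,o \right)} E{\left(-5,\frac{6}{-4} \right)} + v{\left(-1251 \right)} = \left(-1024 - \frac{30656}{1015} + 32 \left(-26\right) + \frac{958}{1015} \left(-26\right)\right) 28 + 75 = \left(-1024 - \frac{30656}{1015} - 832 - \frac{24908}{1015}\right) 28 + 75 = \left(- \frac{66876}{35}\right) 28 + 75 = - \frac{267504}{5} + 75 = - \frac{267129}{5}$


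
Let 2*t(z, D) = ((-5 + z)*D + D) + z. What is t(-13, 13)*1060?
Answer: -124020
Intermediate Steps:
t(z, D) = D/2 + z/2 + D*(-5 + z)/2 (t(z, D) = (((-5 + z)*D + D) + z)/2 = ((D*(-5 + z) + D) + z)/2 = ((D + D*(-5 + z)) + z)/2 = (D + z + D*(-5 + z))/2 = D/2 + z/2 + D*(-5 + z)/2)
t(-13, 13)*1060 = ((½)*(-13) - 2*13 + (½)*13*(-13))*1060 = (-13/2 - 26 - 169/2)*1060 = -117*1060 = -124020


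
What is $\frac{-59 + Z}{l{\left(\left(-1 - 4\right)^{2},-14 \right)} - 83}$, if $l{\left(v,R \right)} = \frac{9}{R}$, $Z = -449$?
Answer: $\frac{7112}{1171} \approx 6.0734$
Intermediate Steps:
$\frac{-59 + Z}{l{\left(\left(-1 - 4\right)^{2},-14 \right)} - 83} = \frac{-59 - 449}{\frac{9}{-14} - 83} = - \frac{508}{9 \left(- \frac{1}{14}\right) - 83} = - \frac{508}{- \frac{9}{14} - 83} = - \frac{508}{- \frac{1171}{14}} = \left(-508\right) \left(- \frac{14}{1171}\right) = \frac{7112}{1171}$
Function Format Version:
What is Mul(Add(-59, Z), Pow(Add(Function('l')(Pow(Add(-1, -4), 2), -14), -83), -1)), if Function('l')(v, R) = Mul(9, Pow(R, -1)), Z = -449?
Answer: Rational(7112, 1171) ≈ 6.0734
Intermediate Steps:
Mul(Add(-59, Z), Pow(Add(Function('l')(Pow(Add(-1, -4), 2), -14), -83), -1)) = Mul(Add(-59, -449), Pow(Add(Mul(9, Pow(-14, -1)), -83), -1)) = Mul(-508, Pow(Add(Mul(9, Rational(-1, 14)), -83), -1)) = Mul(-508, Pow(Add(Rational(-9, 14), -83), -1)) = Mul(-508, Pow(Rational(-1171, 14), -1)) = Mul(-508, Rational(-14, 1171)) = Rational(7112, 1171)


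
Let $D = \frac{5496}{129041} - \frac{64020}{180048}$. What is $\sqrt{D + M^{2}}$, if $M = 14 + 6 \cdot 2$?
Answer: $\frac{\sqrt{43249828989408063}}{8000542} \approx 25.994$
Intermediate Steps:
$M = 26$ ($M = 14 + 12 = 26$)
$D = - \frac{5008031}{16001084}$ ($D = 5496 \cdot \frac{1}{129041} - \frac{485}{1364} = \frac{5496}{129041} - \frac{485}{1364} = - \frac{5008031}{16001084} \approx -0.31298$)
$\sqrt{D + M^{2}} = \sqrt{- \frac{5008031}{16001084} + 26^{2}} = \sqrt{- \frac{5008031}{16001084} + 676} = \sqrt{\frac{10811724753}{16001084}} = \frac{\sqrt{43249828989408063}}{8000542}$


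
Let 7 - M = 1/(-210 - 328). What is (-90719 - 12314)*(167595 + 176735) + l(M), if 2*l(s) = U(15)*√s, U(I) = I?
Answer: -35477352890 + 15*√2026646/1076 ≈ -3.5477e+10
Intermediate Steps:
M = 3767/538 (M = 7 - 1/(-210 - 328) = 7 - 1/(-538) = 7 - 1*(-1/538) = 7 + 1/538 = 3767/538 ≈ 7.0019)
l(s) = 15*√s/2 (l(s) = (15*√s)/2 = 15*√s/2)
(-90719 - 12314)*(167595 + 176735) + l(M) = (-90719 - 12314)*(167595 + 176735) + 15*√(3767/538)/2 = -103033*344330 + 15*(√2026646/538)/2 = -35477352890 + 15*√2026646/1076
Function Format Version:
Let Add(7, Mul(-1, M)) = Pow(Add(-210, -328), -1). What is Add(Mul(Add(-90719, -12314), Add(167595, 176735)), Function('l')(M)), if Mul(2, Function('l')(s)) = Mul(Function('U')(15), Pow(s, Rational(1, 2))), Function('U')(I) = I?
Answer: Add(-35477352890, Mul(Rational(15, 1076), Pow(2026646, Rational(1, 2)))) ≈ -3.5477e+10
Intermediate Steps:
M = Rational(3767, 538) (M = Add(7, Mul(-1, Pow(Add(-210, -328), -1))) = Add(7, Mul(-1, Pow(-538, -1))) = Add(7, Mul(-1, Rational(-1, 538))) = Add(7, Rational(1, 538)) = Rational(3767, 538) ≈ 7.0019)
Function('l')(s) = Mul(Rational(15, 2), Pow(s, Rational(1, 2))) (Function('l')(s) = Mul(Rational(1, 2), Mul(15, Pow(s, Rational(1, 2)))) = Mul(Rational(15, 2), Pow(s, Rational(1, 2))))
Add(Mul(Add(-90719, -12314), Add(167595, 176735)), Function('l')(M)) = Add(Mul(Add(-90719, -12314), Add(167595, 176735)), Mul(Rational(15, 2), Pow(Rational(3767, 538), Rational(1, 2)))) = Add(Mul(-103033, 344330), Mul(Rational(15, 2), Mul(Rational(1, 538), Pow(2026646, Rational(1, 2))))) = Add(-35477352890, Mul(Rational(15, 1076), Pow(2026646, Rational(1, 2))))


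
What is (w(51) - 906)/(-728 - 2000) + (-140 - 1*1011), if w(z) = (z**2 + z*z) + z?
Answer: -3144275/2728 ≈ -1152.6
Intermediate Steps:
w(z) = z + 2*z**2 (w(z) = (z**2 + z**2) + z = 2*z**2 + z = z + 2*z**2)
(w(51) - 906)/(-728 - 2000) + (-140 - 1*1011) = (51*(1 + 2*51) - 906)/(-728 - 2000) + (-140 - 1*1011) = (51*(1 + 102) - 906)/(-2728) + (-140 - 1011) = (51*103 - 906)*(-1/2728) - 1151 = (5253 - 906)*(-1/2728) - 1151 = 4347*(-1/2728) - 1151 = -4347/2728 - 1151 = -3144275/2728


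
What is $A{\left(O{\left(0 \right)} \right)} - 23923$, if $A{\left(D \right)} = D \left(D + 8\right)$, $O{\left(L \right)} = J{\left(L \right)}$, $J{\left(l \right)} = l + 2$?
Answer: $-23903$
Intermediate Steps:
$J{\left(l \right)} = 2 + l$
$O{\left(L \right)} = 2 + L$
$A{\left(D \right)} = D \left(8 + D\right)$
$A{\left(O{\left(0 \right)} \right)} - 23923 = \left(2 + 0\right) \left(8 + \left(2 + 0\right)\right) - 23923 = 2 \left(8 + 2\right) - 23923 = 2 \cdot 10 - 23923 = 20 - 23923 = -23903$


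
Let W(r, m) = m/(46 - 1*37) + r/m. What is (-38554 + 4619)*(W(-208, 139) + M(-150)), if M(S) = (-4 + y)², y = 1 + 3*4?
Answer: -4030799300/1251 ≈ -3.2221e+6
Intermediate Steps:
y = 13 (y = 1 + 12 = 13)
M(S) = 81 (M(S) = (-4 + 13)² = 9² = 81)
W(r, m) = m/9 + r/m (W(r, m) = m/(46 - 37) + r/m = m/9 + r/m)
(-38554 + 4619)*(W(-208, 139) + M(-150)) = (-38554 + 4619)*(((⅑)*139 - 208/139) + 81) = -33935*((139/9 - 208*1/139) + 81) = -33935*((139/9 - 208/139) + 81) = -33935*(17449/1251 + 81) = -33935*118780/1251 = -4030799300/1251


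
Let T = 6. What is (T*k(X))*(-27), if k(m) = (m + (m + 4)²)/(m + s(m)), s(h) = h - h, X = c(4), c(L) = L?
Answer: -2754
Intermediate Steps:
X = 4
s(h) = 0
k(m) = (m + (4 + m)²)/m (k(m) = (m + (m + 4)²)/(m + 0) = (m + (4 + m)²)/m)
(T*k(X))*(-27) = (6*((4 + (4 + 4)²)/4))*(-27) = (6*((4 + 8²)/4))*(-27) = (6*((4 + 64)/4))*(-27) = (6*((¼)*68))*(-27) = (6*17)*(-27) = 102*(-27) = -2754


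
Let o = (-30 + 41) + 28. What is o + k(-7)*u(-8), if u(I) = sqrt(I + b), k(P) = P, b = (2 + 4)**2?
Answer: 39 - 14*sqrt(7) ≈ 1.9595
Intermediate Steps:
b = 36 (b = 6**2 = 36)
o = 39 (o = 11 + 28 = 39)
u(I) = sqrt(36 + I) (u(I) = sqrt(I + 36) = sqrt(36 + I))
o + k(-7)*u(-8) = 39 - 7*sqrt(36 - 8) = 39 - 14*sqrt(7)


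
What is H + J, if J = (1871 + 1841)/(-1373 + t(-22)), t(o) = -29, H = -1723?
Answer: -1209679/701 ≈ -1725.6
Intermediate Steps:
J = -1856/701 (J = (1871 + 1841)/(-1373 - 29) = 3712/(-1402) = 3712*(-1/1402) = -1856/701 ≈ -2.6476)
H + J = -1723 - 1856/701 = -1209679/701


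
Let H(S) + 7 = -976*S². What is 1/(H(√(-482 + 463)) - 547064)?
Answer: -1/528527 ≈ -1.8921e-6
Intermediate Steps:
H(S) = -7 - 976*S²
1/(H(√(-482 + 463)) - 547064) = 1/((-7 - 976*(√(-482 + 463))²) - 547064) = 1/((-7 - 976*(√(-19))²) - 547064) = 1/((-7 - 976*(I*√19)²) - 547064) = 1/((-7 - 976*(-19)) - 547064) = 1/((-7 + 18544) - 547064) = 1/(18537 - 547064) = 1/(-528527) = -1/528527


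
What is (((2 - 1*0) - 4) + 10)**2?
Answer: 64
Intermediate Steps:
(((2 - 1*0) - 4) + 10)**2 = (((2 + 0) - 4) + 10)**2 = ((2 - 4) + 10)**2 = (-2 + 10)**2 = 8**2 = 64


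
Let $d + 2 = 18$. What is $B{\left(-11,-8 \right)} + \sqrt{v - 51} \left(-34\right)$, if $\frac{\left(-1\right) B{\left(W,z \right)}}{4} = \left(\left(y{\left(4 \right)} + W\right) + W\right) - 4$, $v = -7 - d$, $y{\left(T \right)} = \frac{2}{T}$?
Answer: $102 - 34 i \sqrt{74} \approx 102.0 - 292.48 i$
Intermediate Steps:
$d = 16$ ($d = -2 + 18 = 16$)
$v = -23$ ($v = -7 - 16 = -23$)
$B{\left(W,z \right)} = 14 - 8 W$ ($B{\left(W,z \right)} = - 4 \left(\left(\left(\frac{2}{4} + W\right) + W\right) - 4\right) = - 4 \left(\left(\left(2 \cdot \frac{1}{4} + W\right) + W\right) - 4\right) = - 4 \left(\left(\left(\frac{1}{2} + W\right) + W\right) - 4\right) = - 4 \left(\left(\frac{1}{2} + 2 W\right) - 4\right) = - 4 \left(- \frac{7}{2} + 2 W\right) = 14 - 8 W$)
$B{\left(-11,-8 \right)} + \sqrt{v - 51} \left(-34\right) = \left(14 - -88\right) + \sqrt{-23 - 51} \left(-34\right) = \left(14 + 88\right) + \sqrt{-74} \left(-34\right) = 102 + i \sqrt{74} \left(-34\right) = 102 - 34 i \sqrt{74}$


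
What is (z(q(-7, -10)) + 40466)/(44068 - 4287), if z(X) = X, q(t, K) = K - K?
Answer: 40466/39781 ≈ 1.0172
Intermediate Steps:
q(t, K) = 0
(z(q(-7, -10)) + 40466)/(44068 - 4287) = (0 + 40466)/(44068 - 4287) = 40466/39781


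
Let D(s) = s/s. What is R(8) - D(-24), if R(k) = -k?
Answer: -9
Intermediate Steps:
D(s) = 1
R(8) - D(-24) = -1*8 - 1*1 = -8 - 1 = -9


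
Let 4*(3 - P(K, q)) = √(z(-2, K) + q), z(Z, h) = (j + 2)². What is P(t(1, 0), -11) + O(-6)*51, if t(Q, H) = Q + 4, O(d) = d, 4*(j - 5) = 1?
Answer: -303 - √665/16 ≈ -304.61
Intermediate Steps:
j = 21/4 (j = 5 + (¼)*1 = 5 + ¼ = 21/4 ≈ 5.2500)
z(Z, h) = 841/16 (z(Z, h) = (21/4 + 2)² = (29/4)² = 841/16)
t(Q, H) = 4 + Q
P(K, q) = 3 - √(841/16 + q)/4
P(t(1, 0), -11) + O(-6)*51 = (3 - √(841 + 16*(-11))/16) - 6*51 = (3 - √(841 - 176)/16) - 306 = (3 - √665/16) - 306 = -303 - √665/16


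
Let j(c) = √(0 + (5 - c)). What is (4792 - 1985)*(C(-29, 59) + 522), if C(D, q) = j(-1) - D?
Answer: 1546657 + 2807*√6 ≈ 1.5535e+6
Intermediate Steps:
j(c) = √(5 - c)
C(D, q) = √6 - D (C(D, q) = √(5 - 1*(-1)) - D = √(5 + 1) - D = √6 - D)
(4792 - 1985)*(C(-29, 59) + 522) = (4792 - 1985)*((√6 - 1*(-29)) + 522) = 2807*((√6 + 29) + 522) = 2807*((29 + √6) + 522) = 2807*(551 + √6) = 1546657 + 2807*√6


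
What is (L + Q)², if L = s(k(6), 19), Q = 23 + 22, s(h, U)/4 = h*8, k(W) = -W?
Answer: 21609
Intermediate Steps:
s(h, U) = 32*h (s(h, U) = 4*(h*8) = 4*(8*h) = 32*h)
Q = 45
L = -192 (L = 32*(-1*6) = 32*(-6) = -192)
(L + Q)² = (-192 + 45)² = (-147)² = 21609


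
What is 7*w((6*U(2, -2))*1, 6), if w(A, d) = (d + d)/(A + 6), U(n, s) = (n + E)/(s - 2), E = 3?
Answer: -56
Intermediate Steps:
U(n, s) = (3 + n)/(-2 + s) (U(n, s) = (n + 3)/(s - 2) = (3 + n)/(-2 + s))
w(A, d) = 2*d/(6 + A) (w(A, d) = (2*d)/(6 + A) = 2*d/(6 + A))
7*w((6*U(2, -2))*1, 6) = 7*(2*6/(6 + (6*((3 + 2)/(-2 - 2)))*1)) = 7*(2*6/(6 + (6*(5/(-4)))*1)) = 7*(2*6/(6 + (6*(-1/4*5))*1)) = 7*(2*6/(6 + (6*(-5/4))*1)) = 7*(2*6/(6 - 15/2*1)) = 7*(2*6/(6 - 15/2)) = 7*(2*6/(-3/2)) = 7*(2*6*(-2/3)) = 7*(-8) = -56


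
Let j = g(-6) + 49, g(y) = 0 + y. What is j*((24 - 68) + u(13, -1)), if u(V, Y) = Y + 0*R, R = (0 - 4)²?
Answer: -1935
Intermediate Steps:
R = 16 (R = (-4)² = 16)
g(y) = y
u(V, Y) = Y (u(V, Y) = Y + 0*16 = Y + 0 = Y)
j = 43 (j = -6 + 49 = 43)
j*((24 - 68) + u(13, -1)) = 43*((24 - 68) - 1) = 43*(-44 - 1) = 43*(-45) = -1935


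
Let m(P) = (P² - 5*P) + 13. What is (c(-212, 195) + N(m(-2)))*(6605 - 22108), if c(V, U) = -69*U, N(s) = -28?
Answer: 209026949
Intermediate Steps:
m(P) = 13 + P² - 5*P
(c(-212, 195) + N(m(-2)))*(6605 - 22108) = (-69*195 - 28)*(6605 - 22108) = (-13455 - 28)*(-15503) = -13483*(-15503) = 209026949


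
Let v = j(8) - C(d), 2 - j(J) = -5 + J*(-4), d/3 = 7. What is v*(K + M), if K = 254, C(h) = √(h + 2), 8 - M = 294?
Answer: -1248 + 32*√23 ≈ -1094.5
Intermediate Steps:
M = -286 (M = 8 - 1*294 = 8 - 294 = -286)
d = 21 (d = 3*7 = 21)
j(J) = 7 + 4*J (j(J) = 2 - (-5 + J*(-4)) = 2 - (-5 - 4*J) = 2 + (5 + 4*J) = 7 + 4*J)
C(h) = √(2 + h)
v = 39 - √23 (v = (7 + 4*8) - √(2 + 21) = (7 + 32) - √23 = 39 - √23 ≈ 34.204)
v*(K + M) = (39 - √23)*(254 - 286) = (39 - √23)*(-32) = -1248 + 32*√23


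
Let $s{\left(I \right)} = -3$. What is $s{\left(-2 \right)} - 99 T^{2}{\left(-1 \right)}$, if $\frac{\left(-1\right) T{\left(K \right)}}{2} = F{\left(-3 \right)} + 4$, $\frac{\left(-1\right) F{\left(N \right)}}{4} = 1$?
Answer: $-3$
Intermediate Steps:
$F{\left(N \right)} = -4$ ($F{\left(N \right)} = \left(-4\right) 1 = -4$)
$T{\left(K \right)} = 0$ ($T{\left(K \right)} = - 2 \left(-4 + 4\right) = \left(-2\right) 0 = 0$)
$s{\left(-2 \right)} - 99 T^{2}{\left(-1 \right)} = -3 - 99 \cdot 0^{2} = -3 - 0 = -3 + 0 = -3$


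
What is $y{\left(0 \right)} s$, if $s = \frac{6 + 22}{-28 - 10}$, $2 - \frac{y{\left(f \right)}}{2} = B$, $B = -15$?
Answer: $- \frac{476}{19} \approx -25.053$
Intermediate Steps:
$y{\left(f \right)} = 34$ ($y{\left(f \right)} = 4 - -30 = 4 + 30 = 34$)
$s = - \frac{14}{19}$ ($s = \frac{1}{-38} \cdot 28 = \left(- \frac{1}{38}\right) 28 = - \frac{14}{19} \approx -0.73684$)
$y{\left(0 \right)} s = 34 \left(- \frac{14}{19}\right) = - \frac{476}{19}$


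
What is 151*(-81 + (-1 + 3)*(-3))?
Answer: -13137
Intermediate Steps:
151*(-81 + (-1 + 3)*(-3)) = 151*(-81 + 2*(-3)) = 151*(-81 - 6) = 151*(-87) = -13137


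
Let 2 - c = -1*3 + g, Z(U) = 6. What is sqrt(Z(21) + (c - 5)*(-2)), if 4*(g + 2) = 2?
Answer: sqrt(3) ≈ 1.7320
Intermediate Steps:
g = -3/2 (g = -2 + (1/4)*2 = -2 + 1/2 = -3/2 ≈ -1.5000)
c = 13/2 (c = 2 - (-1*3 - 3/2) = 2 - (-3 - 3/2) = 2 - 1*(-9/2) = 2 + 9/2 = 13/2 ≈ 6.5000)
sqrt(Z(21) + (c - 5)*(-2)) = sqrt(6 + (13/2 - 5)*(-2)) = sqrt(6 + (3/2)*(-2)) = sqrt(6 - 3) = sqrt(3)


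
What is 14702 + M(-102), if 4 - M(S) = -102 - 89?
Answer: 14897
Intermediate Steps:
M(S) = 195 (M(S) = 4 - (-102 - 89) = 4 - 1*(-191) = 4 + 191 = 195)
14702 + M(-102) = 14702 + 195 = 14897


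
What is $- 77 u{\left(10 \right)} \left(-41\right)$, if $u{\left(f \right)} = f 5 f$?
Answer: $1578500$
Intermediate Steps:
$u{\left(f \right)} = 5 f^{2}$ ($u{\left(f \right)} = 5 f f = 5 f^{2}$)
$- 77 u{\left(10 \right)} \left(-41\right) = - 77 \cdot 5 \cdot 10^{2} \left(-41\right) = - 77 \cdot 5 \cdot 100 \left(-41\right) = \left(-77\right) 500 \left(-41\right) = \left(-38500\right) \left(-41\right) = 1578500$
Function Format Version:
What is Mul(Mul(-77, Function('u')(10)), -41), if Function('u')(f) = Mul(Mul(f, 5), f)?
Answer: 1578500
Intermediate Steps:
Function('u')(f) = Mul(5, Pow(f, 2)) (Function('u')(f) = Mul(Mul(5, f), f) = Mul(5, Pow(f, 2)))
Mul(Mul(-77, Function('u')(10)), -41) = Mul(Mul(-77, Mul(5, Pow(10, 2))), -41) = Mul(Mul(-77, Mul(5, 100)), -41) = Mul(Mul(-77, 500), -41) = Mul(-38500, -41) = 1578500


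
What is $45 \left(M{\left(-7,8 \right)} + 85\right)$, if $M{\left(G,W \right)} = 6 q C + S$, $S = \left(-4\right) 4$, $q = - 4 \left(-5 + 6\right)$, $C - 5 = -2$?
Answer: $-135$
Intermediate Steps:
$C = 3$ ($C = 5 - 2 = 3$)
$q = -4$ ($q = \left(-4\right) 1 = -4$)
$S = -16$
$M{\left(G,W \right)} = -88$ ($M{\left(G,W \right)} = 6 \left(-4\right) 3 - 16 = \left(-24\right) 3 - 16 = -72 - 16 = -88$)
$45 \left(M{\left(-7,8 \right)} + 85\right) = 45 \left(-88 + 85\right) = 45 \left(-3\right) = -135$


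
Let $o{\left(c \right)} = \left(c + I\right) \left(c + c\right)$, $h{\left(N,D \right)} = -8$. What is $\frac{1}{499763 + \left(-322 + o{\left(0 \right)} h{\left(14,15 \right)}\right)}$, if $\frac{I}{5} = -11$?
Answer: $\frac{1}{499441} \approx 2.0022 \cdot 10^{-6}$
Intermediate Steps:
$I = -55$ ($I = 5 \left(-11\right) = -55$)
$o{\left(c \right)} = 2 c \left(-55 + c\right)$ ($o{\left(c \right)} = \left(c - 55\right) \left(c + c\right) = \left(-55 + c\right) 2 c = 2 c \left(-55 + c\right)$)
$\frac{1}{499763 + \left(-322 + o{\left(0 \right)} h{\left(14,15 \right)}\right)} = \frac{1}{499763 - \left(322 - 2 \cdot 0 \left(-55 + 0\right) \left(-8\right)\right)} = \frac{1}{499763 - \left(322 - 2 \cdot 0 \left(-55\right) \left(-8\right)\right)} = \frac{1}{499763 + \left(-322 + 0 \left(-8\right)\right)} = \frac{1}{499763 + \left(-322 + 0\right)} = \frac{1}{499763 - 322} = \frac{1}{499441}$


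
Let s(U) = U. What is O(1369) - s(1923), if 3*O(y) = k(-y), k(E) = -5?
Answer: -5774/3 ≈ -1924.7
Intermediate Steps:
O(y) = -5/3 (O(y) = (⅓)*(-5) = -5/3)
O(1369) - s(1923) = -5/3 - 1*1923 = -5/3 - 1923 = -5774/3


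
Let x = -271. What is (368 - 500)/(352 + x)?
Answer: -44/27 ≈ -1.6296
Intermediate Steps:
(368 - 500)/(352 + x) = (368 - 500)/(352 - 271) = -132/81 = -132*1/81 = -44/27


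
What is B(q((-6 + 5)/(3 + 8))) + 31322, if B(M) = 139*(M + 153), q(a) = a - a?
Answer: 52589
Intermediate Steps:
q(a) = 0
B(M) = 21267 + 139*M (B(M) = 139*(153 + M) = 21267 + 139*M)
B(q((-6 + 5)/(3 + 8))) + 31322 = (21267 + 139*0) + 31322 = (21267 + 0) + 31322 = 21267 + 31322 = 52589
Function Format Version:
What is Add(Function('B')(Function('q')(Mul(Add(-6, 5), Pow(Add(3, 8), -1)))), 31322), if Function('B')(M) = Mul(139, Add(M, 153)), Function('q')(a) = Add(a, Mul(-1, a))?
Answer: 52589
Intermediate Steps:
Function('q')(a) = 0
Function('B')(M) = Add(21267, Mul(139, M)) (Function('B')(M) = Mul(139, Add(153, M)) = Add(21267, Mul(139, M)))
Add(Function('B')(Function('q')(Mul(Add(-6, 5), Pow(Add(3, 8), -1)))), 31322) = Add(Add(21267, Mul(139, 0)), 31322) = Add(Add(21267, 0), 31322) = Add(21267, 31322) = 52589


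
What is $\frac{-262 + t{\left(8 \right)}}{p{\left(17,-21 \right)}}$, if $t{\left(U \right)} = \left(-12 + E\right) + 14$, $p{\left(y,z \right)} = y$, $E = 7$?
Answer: $- \frac{253}{17} \approx -14.882$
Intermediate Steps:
$t{\left(U \right)} = 9$ ($t{\left(U \right)} = \left(-12 + 7\right) + 14 = -5 + 14 = 9$)
$\frac{-262 + t{\left(8 \right)}}{p{\left(17,-21 \right)}} = \frac{-262 + 9}{17} = \left(-253\right) \frac{1}{17} = - \frac{253}{17}$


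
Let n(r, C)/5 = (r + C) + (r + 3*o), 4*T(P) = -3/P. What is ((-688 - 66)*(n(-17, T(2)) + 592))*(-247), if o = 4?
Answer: 357670079/4 ≈ 8.9417e+7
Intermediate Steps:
T(P) = -3/(4*P) (T(P) = (-3/P)/4 = -3/(4*P))
n(r, C) = 60 + 5*C + 10*r (n(r, C) = 5*((r + C) + (r + 3*4)) = 5*((C + r) + (r + 12)) = 5*((C + r) + (12 + r)) = 5*(12 + C + 2*r) = 60 + 5*C + 10*r)
((-688 - 66)*(n(-17, T(2)) + 592))*(-247) = ((-688 - 66)*((60 + 5*(-¾/2) + 10*(-17)) + 592))*(-247) = -754*((60 + 5*(-¾*½) - 170) + 592)*(-247) = -754*((60 + 5*(-3/8) - 170) + 592)*(-247) = -754*((60 - 15/8 - 170) + 592)*(-247) = -754*(-895/8 + 592)*(-247) = -754*3841/8*(-247) = -1448057/4*(-247) = 357670079/4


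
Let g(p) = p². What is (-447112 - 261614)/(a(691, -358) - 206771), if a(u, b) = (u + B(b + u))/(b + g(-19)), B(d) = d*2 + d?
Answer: 2126178/618623 ≈ 3.4370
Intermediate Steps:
B(d) = 3*d (B(d) = 2*d + d = 3*d)
a(u, b) = (3*b + 4*u)/(361 + b) (a(u, b) = (u + 3*(b + u))/(b + (-19)²) = (u + (3*b + 3*u))/(b + 361) = (3*b + 4*u)/(361 + b))
(-447112 - 261614)/(a(691, -358) - 206771) = (-447112 - 261614)/((3*(-358) + 4*691)/(361 - 358) - 206771) = -708726/((-1074 + 2764)/3 - 206771) = -708726/((⅓)*1690 - 206771) = -708726/(1690/3 - 206771) = -708726/(-618623/3) = -708726*(-3/618623) = 2126178/618623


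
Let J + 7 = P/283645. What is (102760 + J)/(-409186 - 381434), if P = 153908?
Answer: -29145528593/224255409900 ≈ -0.12997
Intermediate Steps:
J = -1831607/283645 (J = -7 + 153908/283645 = -1831607/283645 ≈ -6.4574)
(102760 + J)/(-409186 - 381434) = (102760 - 1831607/283645)/(-409186 - 381434) = (29145528593/283645)/(-790620) = (29145528593/283645)*(-1/790620) = -29145528593/224255409900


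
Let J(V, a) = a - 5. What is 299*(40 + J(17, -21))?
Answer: 4186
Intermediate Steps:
J(V, a) = -5 + a
299*(40 + J(17, -21)) = 299*(40 + (-5 - 21)) = 299*(40 - 26) = 299*14 = 4186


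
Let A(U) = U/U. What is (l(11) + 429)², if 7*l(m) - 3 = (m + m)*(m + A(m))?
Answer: 10692900/49 ≈ 2.1822e+5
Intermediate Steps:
A(U) = 1
l(m) = 3/7 + 2*m*(1 + m)/7 (l(m) = 3/7 + ((m + m)*(m + 1))/7 = 3/7 + ((2*m)*(1 + m))/7 = 3/7 + (2*m*(1 + m))/7 = 3/7 + 2*m*(1 + m)/7)
(l(11) + 429)² = ((3/7 + (2/7)*11 + (2/7)*11²) + 429)² = ((3/7 + 22/7 + (2/7)*121) + 429)² = ((3/7 + 22/7 + 242/7) + 429)² = (267/7 + 429)² = (3270/7)² = 10692900/49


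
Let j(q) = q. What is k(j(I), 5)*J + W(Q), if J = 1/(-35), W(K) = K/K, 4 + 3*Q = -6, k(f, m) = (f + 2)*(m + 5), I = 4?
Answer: -5/7 ≈ -0.71429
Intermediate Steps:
k(f, m) = (2 + f)*(5 + m)
Q = -10/3 (Q = -4/3 + (⅓)*(-6) = -4/3 - 2 = -10/3 ≈ -3.3333)
W(K) = 1
J = -1/35 ≈ -0.028571
k(j(I), 5)*J + W(Q) = (10 + 2*5 + 5*4 + 4*5)*(-1/35) + 1 = (10 + 10 + 20 + 20)*(-1/35) + 1 = 60*(-1/35) + 1 = -12/7 + 1 = -5/7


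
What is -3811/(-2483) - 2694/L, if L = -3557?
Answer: 20244929/8832031 ≈ 2.2922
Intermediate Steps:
-3811/(-2483) - 2694/L = -3811/(-2483) - 2694/(-3557) = -3811*(-1/2483) - 2694*(-1/3557) = 3811/2483 + 2694/3557 = 20244929/8832031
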